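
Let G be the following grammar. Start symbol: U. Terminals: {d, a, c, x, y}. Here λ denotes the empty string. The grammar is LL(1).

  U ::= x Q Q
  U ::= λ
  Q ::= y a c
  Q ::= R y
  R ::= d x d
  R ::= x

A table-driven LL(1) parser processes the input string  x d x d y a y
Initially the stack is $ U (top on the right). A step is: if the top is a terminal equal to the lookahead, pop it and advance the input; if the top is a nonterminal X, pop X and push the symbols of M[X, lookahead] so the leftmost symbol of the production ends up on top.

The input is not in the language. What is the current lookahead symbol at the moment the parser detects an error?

step 1: stack=$ U  input=x d x d y a y $  — expand U ::= x Q Q
step 2: stack=$ Q Q x  input=x d x d y a y $  — match x
step 3: stack=$ Q Q  input=d x d y a y $  — expand Q ::= R y
step 4: stack=$ Q y R  input=d x d y a y $  — expand R ::= d x d
step 5: stack=$ Q y d x d  input=d x d y a y $  — match d
step 6: stack=$ Q y d x  input=x d y a y $  — match x
step 7: stack=$ Q y d  input=d y a y $  — match d
step 8: stack=$ Q y  input=y a y $  — match y
step 9: stack=$ Q  input=a y $  — error: M[Q, a] is empty

a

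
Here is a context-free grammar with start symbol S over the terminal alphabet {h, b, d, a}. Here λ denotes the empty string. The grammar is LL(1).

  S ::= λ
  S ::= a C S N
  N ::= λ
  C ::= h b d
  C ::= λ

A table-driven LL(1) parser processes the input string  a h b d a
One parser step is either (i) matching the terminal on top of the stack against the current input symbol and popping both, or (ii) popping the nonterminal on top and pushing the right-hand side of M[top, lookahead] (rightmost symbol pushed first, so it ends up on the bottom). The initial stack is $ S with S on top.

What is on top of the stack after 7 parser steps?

a

step 1: stack=$ S  input=a h b d a $  — expand S ::= a C S N
step 2: stack=$ N S C a  input=a h b d a $  — match a
step 3: stack=$ N S C  input=h b d a $  — expand C ::= h b d
step 4: stack=$ N S d b h  input=h b d a $  — match h
step 5: stack=$ N S d b  input=b d a $  — match b
step 6: stack=$ N S d  input=d a $  — match d
step 7: stack=$ N S  input=a $  — expand S ::= a C S N
Stack after step 7: $ N N S C a (top = a).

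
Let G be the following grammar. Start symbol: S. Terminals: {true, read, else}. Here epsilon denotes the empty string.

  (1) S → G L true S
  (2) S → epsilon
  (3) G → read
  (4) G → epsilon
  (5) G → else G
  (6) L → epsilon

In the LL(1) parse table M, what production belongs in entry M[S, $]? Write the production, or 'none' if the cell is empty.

S → epsilon

FIRST(G) = {epsilon, else, read}
FIRST(L) = {epsilon}
FIRST(S) = {epsilon, else, read, true}  (via G L true S)
FOLLOW(S) includes $ since S is the start symbol.
FOLLOW(S): in S→G L true S, the suffix after S is empty (adds nothing new). Thus FOLLOW(S) = {$}.
For S → G L true S: FIRST(G L true S) = {else, read, true}, so it goes in M[S, t] for t ∈ {else, read, true}.
For S → epsilon: FIRST(epsilon) = {epsilon}, so it goes in M[S, t] for t ∈ {}; since epsilon ∈ FIRST, also for every t ∈ FOLLOW(S) = {$}.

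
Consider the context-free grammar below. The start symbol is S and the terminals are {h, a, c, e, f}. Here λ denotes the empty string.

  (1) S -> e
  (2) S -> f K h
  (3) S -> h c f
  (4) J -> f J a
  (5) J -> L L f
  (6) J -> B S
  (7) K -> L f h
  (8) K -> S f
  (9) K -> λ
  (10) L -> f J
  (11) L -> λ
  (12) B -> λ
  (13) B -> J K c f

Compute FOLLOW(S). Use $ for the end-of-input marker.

FIRST(S) = {e, f, h}
FIRST(L) = {λ, f}
FIRST(K) = {λ, e, f, h}  (via L f h, S f)
FIRST(J) = {e, f, h}  (via L L f, B S)
FIRST(B) = {λ, e, f, h}  (via J K c f)
FOLLOW(S) includes $ since S is the start symbol.
FOLLOW(K): in S->f K h, K is followed by h with FIRST {h}; in B->J K c f, K is followed by c f with FIRST {c}. Thus FOLLOW(K) = {c, h}.
FOLLOW(L): in J->L L f (occurrence 1), L is followed by L f with FIRST {f}; in J->L L f (occurrence 2), L is followed by f with FIRST {f}; in K->L f h, L is followed by f h with FIRST {f}. Thus FOLLOW(L) = {f}.
FOLLOW(J): in J->f J a, J is followed by a with FIRST {a}; in L->f J, the suffix after J is empty, so FOLLOW(J) ⊇ FOLLOW(L) = {f}; in B->J K c f, J is followed by K c f with FIRST {c, e, f, h}. Thus FOLLOW(J) = {a, c, e, f, h}.
FOLLOW(S): in J->B S, the suffix after S is empty, so FOLLOW(S) ⊇ FOLLOW(J) = {a, c, e, f, h}; in K->S f, S is followed by f with FIRST {f}. Thus FOLLOW(S) = {$, a, c, e, f, h}.
FOLLOW(B): in J->B S, B is followed by S with FIRST {e, f, h}. Thus FOLLOW(B) = {e, f, h}.

{$, a, c, e, f, h}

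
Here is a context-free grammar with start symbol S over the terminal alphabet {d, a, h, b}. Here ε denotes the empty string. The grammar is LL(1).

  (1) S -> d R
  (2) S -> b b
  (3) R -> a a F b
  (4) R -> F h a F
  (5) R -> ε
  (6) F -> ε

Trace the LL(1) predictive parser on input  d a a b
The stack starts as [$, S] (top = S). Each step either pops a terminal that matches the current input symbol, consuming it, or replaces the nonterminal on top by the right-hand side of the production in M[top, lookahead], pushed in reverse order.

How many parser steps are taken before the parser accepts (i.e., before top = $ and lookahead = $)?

     Stack      Input      Action
  1  $ S        d a a b $  expand S -> d R
  2  $ R d      d a a b $  match d
  3  $ R        a a b $    expand R -> a a F b
  4  $ b F a a  a a b $    match a
  5  $ b F a    a b $      match a
  6  $ b F      b $        expand F -> ε
  7  $ b        b $        match b
Accept reached after 7 steps.

7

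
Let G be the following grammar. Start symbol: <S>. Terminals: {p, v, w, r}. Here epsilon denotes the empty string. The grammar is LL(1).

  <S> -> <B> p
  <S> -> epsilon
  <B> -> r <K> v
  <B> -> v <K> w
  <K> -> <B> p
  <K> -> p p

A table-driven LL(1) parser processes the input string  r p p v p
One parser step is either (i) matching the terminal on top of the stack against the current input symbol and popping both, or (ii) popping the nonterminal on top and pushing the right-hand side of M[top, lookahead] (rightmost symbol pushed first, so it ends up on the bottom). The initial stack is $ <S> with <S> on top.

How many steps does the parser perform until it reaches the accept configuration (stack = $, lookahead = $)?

8

     Stack        Input        Action
  1  $ <S>        r p p v p $  expand <S> -> <B> p
  2  $ p <B>      r p p v p $  expand <B> -> r <K> v
  3  $ p v <K> r  r p p v p $  match r
  4  $ p v <K>    p p v p $    expand <K> -> p p
  5  $ p v p p    p p v p $    match p
  6  $ p v p      p v p $      match p
  7  $ p v        v p $        match v
  8  $ p          p $          match p
Accept reached after 8 steps.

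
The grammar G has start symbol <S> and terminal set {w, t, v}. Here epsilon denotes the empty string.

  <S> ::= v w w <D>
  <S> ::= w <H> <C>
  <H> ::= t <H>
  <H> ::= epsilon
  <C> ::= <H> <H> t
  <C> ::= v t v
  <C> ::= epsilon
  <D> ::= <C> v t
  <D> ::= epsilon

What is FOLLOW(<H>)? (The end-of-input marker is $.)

{$, t, v}

FIRST(<S>): from <S>::=v w w <D> we get {v}; from <S>::=w <H> <C> we get {w}. So FIRST(<S>) = {v, w}.
FIRST(<H>): from <H>::=t <H> we get {t}; from <H>::=epsilon we get {epsilon}. So FIRST(<H>) = {epsilon, t}.
FIRST(<C>): from <C>::=<H> <H> t we get {t}; from <C>::=v t v we get {v}; from <C>::=epsilon we get {epsilon}. So FIRST(<C>) = {epsilon, t, v}.
FIRST(<D>): from <D>::=<C> v t we get {t, v}; from <D>::=epsilon we get {epsilon}. So FIRST(<D>) = {epsilon, t, v}.
FOLLOW(<S>) includes $ since <S> is the start symbol.
FOLLOW(<S>): <S> appears on no right-hand side. Thus FOLLOW(<S>) = {$}.
FOLLOW(<H>): in <S>::=w <H> <C>, <H> is followed by <C> with FIRST {epsilon, t, v}; in <S>::=w <H> <C>, the suffix after <H> is nullable, so FOLLOW(<H>) ⊇ FOLLOW(<S>) = {$}; in <H>::=t <H>, the suffix after <H> is empty (adds nothing new); in <C>::=<H> <H> t (occurrence 1), <H> is followed by <H> t with FIRST {t}; in <C>::=<H> <H> t (occurrence 2), <H> is followed by t with FIRST {t}. Thus FOLLOW(<H>) = {$, t, v}.
FOLLOW(<C>): in <S>::=w <H> <C>, the suffix after <C> is empty, so FOLLOW(<C>) ⊇ FOLLOW(<S>) = {$}; in <D>::=<C> v t, <C> is followed by v t with FIRST {v}. Thus FOLLOW(<C>) = {$, v}.
FOLLOW(<D>): in <S>::=v w w <D>, the suffix after <D> is empty, so FOLLOW(<D>) ⊇ FOLLOW(<S>) = {$}. Thus FOLLOW(<D>) = {$}.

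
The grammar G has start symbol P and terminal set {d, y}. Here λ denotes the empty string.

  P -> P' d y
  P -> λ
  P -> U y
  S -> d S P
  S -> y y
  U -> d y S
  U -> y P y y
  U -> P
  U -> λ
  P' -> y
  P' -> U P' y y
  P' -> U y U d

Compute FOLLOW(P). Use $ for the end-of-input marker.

{$, d, y}

FIRST(S): from S->d S P we get {d}; from S->y y we get {y}. So FIRST(S) = {d, y}.
FIRST(P): from P->P' d y we get {d, y}; from P->λ we get {λ}; from P->U y we get {d, y}. So FIRST(P) = {λ, d, y}.
FIRST(U): from U->d y S we get {d}; from U->y P y y we get {y}; from U->P we get {λ, d, y}; from U->λ we get {λ}. So FIRST(U) = {λ, d, y}.
FIRST(P'): from P'->y we get {y}; from P'->U P' y y we get {d, y}; from P'->U y U d we get {d, y}. So FIRST(P') = {d, y}.
FOLLOW(P) includes $ since P is the start symbol.
FOLLOW(U): in P->U y, U is followed by y with FIRST {y}; in P'->U P' y y, U is followed by P' y y with FIRST {d, y}; in P'->U y U d (occurrence 1), U is followed by y U d with FIRST {y}; in P'->U y U d (occurrence 2), U is followed by d with FIRST {d}. Thus FOLLOW(U) = {d, y}.
FOLLOW(S): in S->d S P, S is followed by P with FIRST {λ, d, y}; in S->d S P, the suffix after S is nullable (adds nothing new); in U->d y S, the suffix after S is empty, so FOLLOW(S) ⊇ FOLLOW(U) = {d, y}. Thus FOLLOW(S) = {d, y}.
FOLLOW(P): in S->d S P, the suffix after P is empty, so FOLLOW(P) ⊇ FOLLOW(S) = {d, y}; in U->y P y y, P is followed by y y with FIRST {y}; in U->P, the suffix after P is empty, so FOLLOW(P) ⊇ FOLLOW(U) = {d, y}. Thus FOLLOW(P) = {$, d, y}.
FOLLOW(P'): in P->P' d y, P' is followed by d y with FIRST {d}; in P'->U P' y y, P' is followed by y y with FIRST {y}. Thus FOLLOW(P') = {d, y}.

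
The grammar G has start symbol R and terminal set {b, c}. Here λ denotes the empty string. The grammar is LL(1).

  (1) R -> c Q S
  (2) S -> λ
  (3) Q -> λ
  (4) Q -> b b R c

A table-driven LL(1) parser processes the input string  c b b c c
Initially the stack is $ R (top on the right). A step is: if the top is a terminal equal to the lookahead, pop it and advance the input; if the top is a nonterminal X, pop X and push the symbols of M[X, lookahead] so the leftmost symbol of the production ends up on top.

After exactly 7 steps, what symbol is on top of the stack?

step 1: stack=$ R  input=c b b c c $  — expand R -> c Q S
step 2: stack=$ S Q c  input=c b b c c $  — match c
step 3: stack=$ S Q  input=b b c c $  — expand Q -> b b R c
step 4: stack=$ S c R b b  input=b b c c $  — match b
step 5: stack=$ S c R b  input=b c c $  — match b
step 6: stack=$ S c R  input=c c $  — expand R -> c Q S
step 7: stack=$ S c S Q c  input=c c $  — match c
Stack after step 7: $ S c S Q (top = Q).

Q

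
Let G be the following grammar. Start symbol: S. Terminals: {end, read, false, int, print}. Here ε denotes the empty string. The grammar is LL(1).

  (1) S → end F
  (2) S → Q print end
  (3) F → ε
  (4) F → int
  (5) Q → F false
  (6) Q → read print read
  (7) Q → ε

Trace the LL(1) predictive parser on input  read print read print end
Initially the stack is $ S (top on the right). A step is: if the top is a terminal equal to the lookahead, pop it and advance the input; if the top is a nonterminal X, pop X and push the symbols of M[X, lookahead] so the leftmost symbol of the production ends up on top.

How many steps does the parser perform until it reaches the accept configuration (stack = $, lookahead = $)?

step 1: stack=$ S  input=read print read print end $  — expand S → Q print end
step 2: stack=$ end print Q  input=read print read print end $  — expand Q → read print read
step 3: stack=$ end print read print read  input=read print read print end $  — match read
step 4: stack=$ end print read print  input=print read print end $  — match print
step 5: stack=$ end print read  input=read print end $  — match read
step 6: stack=$ end print  input=print end $  — match print
step 7: stack=$ end  input=end $  — match end
Accept reached after 7 steps.

7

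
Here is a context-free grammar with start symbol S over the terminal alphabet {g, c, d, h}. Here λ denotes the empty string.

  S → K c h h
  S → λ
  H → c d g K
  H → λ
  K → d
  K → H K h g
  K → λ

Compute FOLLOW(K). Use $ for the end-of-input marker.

FIRST(H): from H→c d g K we get {c}; from H→λ we get {λ}. So FIRST(H) = {λ, c}.
FIRST(K): from K→d we get {d}; from K→H K h g we get {c, d, h}; from K→λ we get {λ}. So FIRST(K) = {λ, c, d, h}.
FIRST(S): from S→K c h h we get {c, d, h}; from S→λ we get {λ}. So FIRST(S) = {λ, c, d, h}.
FOLLOW(S) includes $ since S is the start symbol.
FOLLOW(S): S appears on no right-hand side. Thus FOLLOW(S) = {$}.
FOLLOW(H): in K→H K h g, H is followed by K h g with FIRST {c, d, h}. Thus FOLLOW(H) = {c, d, h}.
FOLLOW(K): in S→K c h h, K is followed by c h h with FIRST {c}; in H→c d g K, the suffix after K is empty, so FOLLOW(K) ⊇ FOLLOW(H) = {c, d, h}; in K→H K h g, K is followed by h g with FIRST {h}. Thus FOLLOW(K) = {c, d, h}.

{c, d, h}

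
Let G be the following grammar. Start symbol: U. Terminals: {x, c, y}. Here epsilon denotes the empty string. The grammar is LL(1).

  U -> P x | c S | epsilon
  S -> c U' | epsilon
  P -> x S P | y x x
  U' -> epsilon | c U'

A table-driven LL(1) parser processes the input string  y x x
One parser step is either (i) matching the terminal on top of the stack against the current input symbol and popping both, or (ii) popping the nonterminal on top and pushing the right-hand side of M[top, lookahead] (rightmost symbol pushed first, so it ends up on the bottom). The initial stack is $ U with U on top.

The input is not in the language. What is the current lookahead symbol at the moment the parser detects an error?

$

step 1: stack=$ U  input=y x x $  — expand U -> P x
step 2: stack=$ x P  input=y x x $  — expand P -> y x x
step 3: stack=$ x x x y  input=y x x $  — match y
step 4: stack=$ x x x  input=x x $  — match x
step 5: stack=$ x x  input=x $  — match x
step 6: stack=$ x  input=$  — error: top is terminal x but lookahead is $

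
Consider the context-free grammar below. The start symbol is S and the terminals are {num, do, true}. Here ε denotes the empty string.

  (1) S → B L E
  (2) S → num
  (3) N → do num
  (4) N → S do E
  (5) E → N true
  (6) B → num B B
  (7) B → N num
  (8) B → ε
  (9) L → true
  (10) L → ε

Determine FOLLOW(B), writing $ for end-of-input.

FIRST(L) = {ε, true}
FIRST(S) = {do, num, true}  (via B L E)
FIRST(N) = {do, num, true}  (via S do E)
FIRST(E) = {do, num, true}  (via N true)
FIRST(B) = {ε, do, num, true}  (via N num)
FOLLOW(S) includes $ since S is the start symbol.
FOLLOW(S): in N→S do E, S is followed by do E with FIRST {do}. Thus FOLLOW(S) = {$, do}.
FOLLOW(N): in E→N true, N is followed by true with FIRST {true}; in B→N num, N is followed by num with FIRST {num}. Thus FOLLOW(N) = {num, true}.
FOLLOW(E): in S→B L E, the suffix after E is empty, so FOLLOW(E) ⊇ FOLLOW(S) = {$, do}; in N→S do E, the suffix after E is empty, so FOLLOW(E) ⊇ FOLLOW(N) = {num, true}. Thus FOLLOW(E) = {$, do, num, true}.
FOLLOW(B): in S→B L E, B is followed by L E with FIRST {do, num, true}; in B→num B B (occurrence 1), B is followed by B with FIRST {ε, do, num, true}; in B→num B B (occurrence 1), the suffix after B is nullable (adds nothing new); in B→num B B (occurrence 2), the suffix after B is empty (adds nothing new). Thus FOLLOW(B) = {do, num, true}.
FOLLOW(L): in S→B L E, L is followed by E with FIRST {do, num, true}. Thus FOLLOW(L) = {do, num, true}.

{do, num, true}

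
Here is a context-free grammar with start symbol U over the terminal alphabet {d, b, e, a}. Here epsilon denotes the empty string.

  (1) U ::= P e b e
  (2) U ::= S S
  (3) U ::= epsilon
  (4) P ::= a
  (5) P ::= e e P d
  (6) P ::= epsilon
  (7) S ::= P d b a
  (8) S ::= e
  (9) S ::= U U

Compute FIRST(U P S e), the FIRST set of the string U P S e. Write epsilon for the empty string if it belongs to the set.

{a, d, e}

FIRST(P) = {epsilon, a, e}
FIRST(U) = {epsilon, a, d, e}  (via P e b e, S S)
FIRST(S) = {epsilon, a, d, e}  (via P d b a, U U)
FIRST(U P S e): take FIRST of each symbol in turn, carrying on past any symbol whose FIRST contains epsilon; result {a, d, e}.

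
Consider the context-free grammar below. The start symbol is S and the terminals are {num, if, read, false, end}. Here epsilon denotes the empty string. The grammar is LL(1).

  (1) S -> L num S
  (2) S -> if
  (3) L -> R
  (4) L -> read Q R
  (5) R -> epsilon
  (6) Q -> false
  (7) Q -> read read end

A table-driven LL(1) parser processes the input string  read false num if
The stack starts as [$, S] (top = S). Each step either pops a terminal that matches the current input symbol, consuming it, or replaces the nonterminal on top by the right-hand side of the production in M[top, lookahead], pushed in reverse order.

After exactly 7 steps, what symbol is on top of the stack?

S

     Stack             Input                Action
  1  $ S               read false num if $  expand S -> L num S
  2  $ S num L         read false num if $  expand L -> read Q R
  3  $ S num R Q read  read false num if $  match read
  4  $ S num R Q       false num if $       expand Q -> false
  5  $ S num R false   false num if $       match false
  6  $ S num R         num if $             expand R -> epsilon
  7  $ S num           num if $             match num
Stack after step 7: $ S (top = S).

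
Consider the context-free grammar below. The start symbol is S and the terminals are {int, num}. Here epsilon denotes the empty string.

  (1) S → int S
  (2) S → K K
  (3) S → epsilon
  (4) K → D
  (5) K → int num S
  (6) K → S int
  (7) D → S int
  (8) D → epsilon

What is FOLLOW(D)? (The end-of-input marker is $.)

{$, int}

FIRST(S) = {epsilon, int}  (via K K)
FIRST(D) = {epsilon, int}  (via S int)
FIRST(K) = {epsilon, int}  (via D, S int)
FOLLOW(S) includes $ since S is the start symbol.
FOLLOW(S): in S→int S, the suffix after S is empty (adds nothing new); in K→int num S, the suffix after S is empty, so FOLLOW(S) ⊇ FOLLOW(K) = {$, int}; in K→S int, S is followed by int with FIRST {int}; in D→S int, S is followed by int with FIRST {int}. Thus FOLLOW(S) = {$, int}.
FOLLOW(K): in S→K K (occurrence 1), K is followed by K with FIRST {epsilon, int}; in S→K K (occurrence 1), the suffix after K is nullable, so FOLLOW(K) ⊇ FOLLOW(S) = {$, int}; in S→K K (occurrence 2), the suffix after K is empty, so FOLLOW(K) ⊇ FOLLOW(S) = {$, int}. Thus FOLLOW(K) = {$, int}.
FOLLOW(D): in K→D, the suffix after D is empty, so FOLLOW(D) ⊇ FOLLOW(K) = {$, int}. Thus FOLLOW(D) = {$, int}.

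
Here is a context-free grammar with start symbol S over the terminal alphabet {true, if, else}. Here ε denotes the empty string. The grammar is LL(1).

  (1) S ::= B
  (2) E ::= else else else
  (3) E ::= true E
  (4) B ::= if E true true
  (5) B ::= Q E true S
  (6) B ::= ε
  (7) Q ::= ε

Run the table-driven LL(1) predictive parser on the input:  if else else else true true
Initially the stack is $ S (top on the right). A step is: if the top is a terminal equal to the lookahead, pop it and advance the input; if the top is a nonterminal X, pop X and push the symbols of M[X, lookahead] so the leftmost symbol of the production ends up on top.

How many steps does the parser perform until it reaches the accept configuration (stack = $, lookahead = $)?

9

     Stack                       Input                          Action
  1  $ S                         if else else else true true $  expand S ::= B
  2  $ B                         if else else else true true $  expand B ::= if E true true
  3  $ true true E if            if else else else true true $  match if
  4  $ true true E               else else else true true $     expand E ::= else else else
  5  $ true true else else else  else else else true true $     match else
  6  $ true true else else       else else true true $          match else
  7  $ true true else            else true true $               match else
  8  $ true true                 true true $                    match true
  9  $ true                      true $                         match true
Accept reached after 9 steps.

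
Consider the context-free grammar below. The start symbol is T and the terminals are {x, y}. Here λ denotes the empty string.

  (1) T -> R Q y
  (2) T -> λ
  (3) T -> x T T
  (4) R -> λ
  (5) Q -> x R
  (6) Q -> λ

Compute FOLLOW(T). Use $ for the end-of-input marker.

FIRST(R) = {λ}
FIRST(Q) = {λ, x}
FIRST(T) = {λ, x, y}  (via R Q y)
FOLLOW(T) includes $ since T is the start symbol.
FOLLOW(T): in T->x T T (occurrence 1), T is followed by T with FIRST {λ, x, y}; in T->x T T (occurrence 1), the suffix after T is nullable (adds nothing new); in T->x T T (occurrence 2), the suffix after T is empty (adds nothing new). Thus FOLLOW(T) = {$, x, y}.
FOLLOW(Q): in T->R Q y, Q is followed by y with FIRST {y}. Thus FOLLOW(Q) = {y}.
FOLLOW(R): in T->R Q y, R is followed by Q y with FIRST {x, y}; in Q->x R, the suffix after R is empty, so FOLLOW(R) ⊇ FOLLOW(Q) = {y}. Thus FOLLOW(R) = {x, y}.

{$, x, y}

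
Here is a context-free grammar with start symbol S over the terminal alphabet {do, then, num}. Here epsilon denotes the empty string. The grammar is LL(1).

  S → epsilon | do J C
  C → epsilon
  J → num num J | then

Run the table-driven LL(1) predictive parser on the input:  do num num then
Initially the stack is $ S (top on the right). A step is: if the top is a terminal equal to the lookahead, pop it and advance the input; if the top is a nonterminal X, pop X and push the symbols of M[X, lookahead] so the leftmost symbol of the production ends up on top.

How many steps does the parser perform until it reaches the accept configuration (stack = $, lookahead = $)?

8

     Stack          Input              Action
  1  $ S            do num num then $  expand S → do J C
  2  $ C J do       do num num then $  match do
  3  $ C J          num num then $     expand J → num num J
  4  $ C J num num  num num then $     match num
  5  $ C J num      num then $         match num
  6  $ C J          then $             expand J → then
  7  $ C then       then $             match then
  8  $ C            $                  expand C → epsilon
Accept reached after 8 steps.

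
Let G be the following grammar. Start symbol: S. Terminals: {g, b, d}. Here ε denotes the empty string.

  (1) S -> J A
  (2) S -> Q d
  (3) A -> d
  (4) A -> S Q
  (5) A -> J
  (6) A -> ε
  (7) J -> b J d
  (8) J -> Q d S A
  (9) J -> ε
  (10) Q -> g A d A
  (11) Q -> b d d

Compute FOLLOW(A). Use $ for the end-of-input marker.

{$, b, d, g}

FIRST(Q) = {b, g}
FIRST(J) = {ε, b, g}  (via Q d S A)
FIRST(S) = {ε, b, d, g}  (via J A, Q d)
FIRST(A) = {ε, b, d, g}  (via S Q, J)
FOLLOW(S) includes $ since S is the start symbol.
FOLLOW(S): in A->S Q, S is followed by Q with FIRST {b, g}; in J->Q d S A, S is followed by A with FIRST {ε, b, d, g}; in J->Q d S A, the suffix after S is nullable, so FOLLOW(S) ⊇ FOLLOW(J) = {$, b, d, g}. Thus FOLLOW(S) = {$, b, d, g}.
FOLLOW(A): in S->J A, the suffix after A is empty, so FOLLOW(A) ⊇ FOLLOW(S) = {$, b, d, g}; in J->Q d S A, the suffix after A is empty, so FOLLOW(A) ⊇ FOLLOW(J) = {$, b, d, g}; in Q->g A d A (occurrence 1), A is followed by d A with FIRST {d}; in Q->g A d A (occurrence 2), the suffix after A is empty, so FOLLOW(A) ⊇ FOLLOW(Q) = {$, b, d, g}. Thus FOLLOW(A) = {$, b, d, g}.
FOLLOW(J): in S->J A, J is followed by A with FIRST {ε, b, d, g}; in S->J A, the suffix after J is nullable, so FOLLOW(J) ⊇ FOLLOW(S) = {$, b, d, g}; in A->J, the suffix after J is empty, so FOLLOW(J) ⊇ FOLLOW(A) = {$, b, d, g}; in J->b J d, J is followed by d with FIRST {d}. Thus FOLLOW(J) = {$, b, d, g}.
FOLLOW(Q): in S->Q d, Q is followed by d with FIRST {d}; in A->S Q, the suffix after Q is empty, so FOLLOW(Q) ⊇ FOLLOW(A) = {$, b, d, g}; in J->Q d S A, Q is followed by d S A with FIRST {d}. Thus FOLLOW(Q) = {$, b, d, g}.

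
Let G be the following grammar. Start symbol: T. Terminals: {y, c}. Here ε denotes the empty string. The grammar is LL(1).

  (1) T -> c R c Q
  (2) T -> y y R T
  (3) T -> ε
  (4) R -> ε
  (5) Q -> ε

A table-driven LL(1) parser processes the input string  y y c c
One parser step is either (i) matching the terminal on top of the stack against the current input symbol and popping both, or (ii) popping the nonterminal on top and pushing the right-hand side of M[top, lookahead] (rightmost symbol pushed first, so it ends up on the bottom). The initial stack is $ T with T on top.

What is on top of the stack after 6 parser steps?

R

step 1: stack=$ T  input=y y c c $  — expand T -> y y R T
step 2: stack=$ T R y y  input=y y c c $  — match y
step 3: stack=$ T R y  input=y c c $  — match y
step 4: stack=$ T R  input=c c $  — expand R -> ε
step 5: stack=$ T  input=c c $  — expand T -> c R c Q
step 6: stack=$ Q c R c  input=c c $  — match c
Stack after step 6: $ Q c R (top = R).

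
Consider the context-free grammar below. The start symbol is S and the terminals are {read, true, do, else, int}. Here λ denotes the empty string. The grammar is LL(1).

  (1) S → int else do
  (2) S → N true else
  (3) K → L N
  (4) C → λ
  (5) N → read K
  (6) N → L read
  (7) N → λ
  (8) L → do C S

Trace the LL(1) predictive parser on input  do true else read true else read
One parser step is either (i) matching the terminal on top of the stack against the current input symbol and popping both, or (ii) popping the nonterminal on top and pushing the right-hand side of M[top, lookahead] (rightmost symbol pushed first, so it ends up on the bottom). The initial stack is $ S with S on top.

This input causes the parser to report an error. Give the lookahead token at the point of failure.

read

      Stack                         Input                               Action
   1  $ S                           do true else read true else read $  expand S → N true else
   2  $ else true N                 do true else read true else read $  expand N → L read
   3  $ else true read L            do true else read true else read $  expand L → do C S
   4  $ else true read S C do       do true else read true else read $  match do
   5  $ else true read S C          true else read true else read $     expand C → λ
   6  $ else true read S            true else read true else read $     expand S → N true else
   7  $ else true read else true N  true else read true else read $     expand N → λ
   8  $ else true read else true    true else read true else read $     match true
   9  $ else true read else         else read true else read $          match else
  10  $ else true read              read true else read $               match read
  11  $ else true                   true else read $                    match true
  12  $ else                        else read $                         match else
  13  $                             read $                              error: stack empty but input remains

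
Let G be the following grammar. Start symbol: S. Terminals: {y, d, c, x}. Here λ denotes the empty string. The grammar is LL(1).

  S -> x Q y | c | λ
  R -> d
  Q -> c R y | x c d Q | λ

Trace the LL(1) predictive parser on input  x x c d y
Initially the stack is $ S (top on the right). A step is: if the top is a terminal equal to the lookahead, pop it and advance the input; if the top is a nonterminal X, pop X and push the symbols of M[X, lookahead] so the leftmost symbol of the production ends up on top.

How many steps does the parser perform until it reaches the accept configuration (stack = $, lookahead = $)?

8

     Stack        Input        Action
  1  $ S          x x c d y $  expand S -> x Q y
  2  $ y Q x      x x c d y $  match x
  3  $ y Q        x c d y $    expand Q -> x c d Q
  4  $ y Q d c x  x c d y $    match x
  5  $ y Q d c    c d y $      match c
  6  $ y Q d      d y $        match d
  7  $ y Q        y $          expand Q -> λ
  8  $ y          y $          match y
Accept reached after 8 steps.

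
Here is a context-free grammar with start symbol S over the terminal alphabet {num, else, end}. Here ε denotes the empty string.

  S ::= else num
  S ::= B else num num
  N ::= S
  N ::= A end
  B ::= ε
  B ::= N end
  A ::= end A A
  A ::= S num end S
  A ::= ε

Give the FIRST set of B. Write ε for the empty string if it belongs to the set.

FIRST(S): from S::=else num we get {else}; from S::=B else num num we get {else, end}. So FIRST(S) = {else, end}.
FIRST(A): from A::=end A A we get {end}; from A::=S num end S we get {else, end}; from A::=ε we get {ε}. So FIRST(A) = {ε, else, end}.
FIRST(N): from N::=S we get {else, end}; from N::=A end we get {else, end}. So FIRST(N) = {else, end}.
FIRST(B): from B::=ε we get {ε}; from B::=N end we get {else, end}. So FIRST(B) = {ε, else, end}.

{ε, else, end}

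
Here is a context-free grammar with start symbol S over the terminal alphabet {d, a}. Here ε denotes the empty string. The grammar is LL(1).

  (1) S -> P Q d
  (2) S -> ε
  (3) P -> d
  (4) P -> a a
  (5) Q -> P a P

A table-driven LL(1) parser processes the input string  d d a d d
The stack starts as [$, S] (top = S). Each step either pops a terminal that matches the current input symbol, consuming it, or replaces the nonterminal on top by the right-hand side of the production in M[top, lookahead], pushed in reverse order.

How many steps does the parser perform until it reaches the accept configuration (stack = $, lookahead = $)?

      Stack      Input        Action
   1  $ S        d d a d d $  expand S -> P Q d
   2  $ d Q P    d d a d d $  expand P -> d
   3  $ d Q d    d d a d d $  match d
   4  $ d Q      d a d d $    expand Q -> P a P
   5  $ d P a P  d a d d $    expand P -> d
   6  $ d P a d  d a d d $    match d
   7  $ d P a    a d d $      match a
   8  $ d P      d d $        expand P -> d
   9  $ d d      d d $        match d
  10  $ d        d $          match d
Accept reached after 10 steps.

10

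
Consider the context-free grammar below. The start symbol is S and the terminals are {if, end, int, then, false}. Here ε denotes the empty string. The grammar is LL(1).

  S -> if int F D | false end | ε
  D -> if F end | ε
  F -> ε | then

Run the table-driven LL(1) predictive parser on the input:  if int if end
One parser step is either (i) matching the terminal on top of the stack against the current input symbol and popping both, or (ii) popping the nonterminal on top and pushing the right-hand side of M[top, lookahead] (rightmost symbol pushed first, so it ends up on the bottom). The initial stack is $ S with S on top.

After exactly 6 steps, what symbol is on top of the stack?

F

step 1: stack=$ S  input=if int if end $  — expand S -> if int F D
step 2: stack=$ D F int if  input=if int if end $  — match if
step 3: stack=$ D F int  input=int if end $  — match int
step 4: stack=$ D F  input=if end $  — expand F -> ε
step 5: stack=$ D  input=if end $  — expand D -> if F end
step 6: stack=$ end F if  input=if end $  — match if
Stack after step 6: $ end F (top = F).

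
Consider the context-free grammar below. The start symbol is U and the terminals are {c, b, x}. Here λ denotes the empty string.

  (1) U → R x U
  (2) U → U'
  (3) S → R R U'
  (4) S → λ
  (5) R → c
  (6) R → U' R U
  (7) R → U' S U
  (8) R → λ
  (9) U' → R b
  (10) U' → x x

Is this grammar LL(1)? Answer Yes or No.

No

FIRST(U) = {b, c, x}
FIRST(S) = {λ, b, c, x}
FIRST(R) = {λ, b, c, x}
FIRST(U') = {b, c, x}
FOLLOW(U) = {$, b, c, x}
FOLLOW(S) = {b, c, x}
FOLLOW(R) = {b, c, x}
FOLLOW(U') = {$, b, c, x}
Cell M[R, b] receives both R → U' R U and R → U' S U and R → λ — the grammar is not LL(1).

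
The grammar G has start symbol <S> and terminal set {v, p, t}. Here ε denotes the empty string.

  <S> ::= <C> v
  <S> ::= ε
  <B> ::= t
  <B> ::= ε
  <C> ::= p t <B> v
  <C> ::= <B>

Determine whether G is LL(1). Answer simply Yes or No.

Yes

FIRST(<S>) = {ε, p, t, v}
FIRST(<B>) = {ε, t}
FIRST(<C>) = {ε, p, t}
FOLLOW(<S>) = {$}
FOLLOW(<B>) = {v}
FOLLOW(<C>) = {v}
Each cell of M receives at most one production.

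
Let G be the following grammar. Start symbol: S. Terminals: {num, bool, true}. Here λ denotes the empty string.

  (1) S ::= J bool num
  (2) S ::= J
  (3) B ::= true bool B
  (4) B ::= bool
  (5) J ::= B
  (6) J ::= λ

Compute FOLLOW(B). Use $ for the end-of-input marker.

{$, bool}

FIRST(B): from B::=true bool B we get {true}; from B::=bool we get {bool}. So FIRST(B) = {bool, true}.
FIRST(J): from J::=B we get {bool, true}; from J::=λ we get {λ}. So FIRST(J) = {λ, bool, true}.
FIRST(S): from S::=J bool num we get {bool, true}; from S::=J we get {λ, bool, true}. So FIRST(S) = {λ, bool, true}.
FOLLOW(S) includes $ since S is the start symbol.
FOLLOW(S): S appears on no right-hand side. Thus FOLLOW(S) = {$}.
FOLLOW(J): in S::=J bool num, J is followed by bool num with FIRST {bool}; in S::=J, the suffix after J is empty, so FOLLOW(J) ⊇ FOLLOW(S) = {$}. Thus FOLLOW(J) = {$, bool}.
FOLLOW(B): in B::=true bool B, the suffix after B is empty (adds nothing new); in J::=B, the suffix after B is empty, so FOLLOW(B) ⊇ FOLLOW(J) = {$, bool}. Thus FOLLOW(B) = {$, bool}.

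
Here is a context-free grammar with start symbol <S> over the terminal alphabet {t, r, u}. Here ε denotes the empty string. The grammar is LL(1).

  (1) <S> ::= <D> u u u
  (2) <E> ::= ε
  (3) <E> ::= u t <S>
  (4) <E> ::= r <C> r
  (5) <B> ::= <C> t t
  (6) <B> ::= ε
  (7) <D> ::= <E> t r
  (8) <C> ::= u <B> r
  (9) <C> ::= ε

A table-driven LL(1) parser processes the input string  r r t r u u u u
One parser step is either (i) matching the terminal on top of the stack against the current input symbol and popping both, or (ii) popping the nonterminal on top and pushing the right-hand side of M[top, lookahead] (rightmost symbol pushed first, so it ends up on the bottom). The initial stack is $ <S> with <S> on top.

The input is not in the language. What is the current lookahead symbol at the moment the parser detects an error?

u

step 1: stack=$ <S>  input=r r t r u u u u $  — expand <S> ::= <D> u u u
step 2: stack=$ u u u <D>  input=r r t r u u u u $  — expand <D> ::= <E> t r
step 3: stack=$ u u u r t <E>  input=r r t r u u u u $  — expand <E> ::= r <C> r
step 4: stack=$ u u u r t r <C> r  input=r r t r u u u u $  — match r
step 5: stack=$ u u u r t r <C>  input=r t r u u u u $  — expand <C> ::= ε
step 6: stack=$ u u u r t r  input=r t r u u u u $  — match r
step 7: stack=$ u u u r t  input=t r u u u u $  — match t
step 8: stack=$ u u u r  input=r u u u u $  — match r
step 9: stack=$ u u u  input=u u u u $  — match u
step 10: stack=$ u u  input=u u u $  — match u
step 11: stack=$ u  input=u u $  — match u
step 12: stack=$  input=u $  — error: stack empty but input remains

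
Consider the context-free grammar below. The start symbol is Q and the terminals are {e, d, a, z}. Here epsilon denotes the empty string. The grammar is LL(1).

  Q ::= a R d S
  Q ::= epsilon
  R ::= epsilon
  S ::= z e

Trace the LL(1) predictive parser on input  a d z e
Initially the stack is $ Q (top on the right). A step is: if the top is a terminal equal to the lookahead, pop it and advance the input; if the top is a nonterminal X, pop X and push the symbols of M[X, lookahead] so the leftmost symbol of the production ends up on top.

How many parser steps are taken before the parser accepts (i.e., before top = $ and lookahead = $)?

7

     Stack      Input      Action
  1  $ Q        a d z e $  expand Q ::= a R d S
  2  $ S d R a  a d z e $  match a
  3  $ S d R    d z e $    expand R ::= epsilon
  4  $ S d      d z e $    match d
  5  $ S        z e $      expand S ::= z e
  6  $ e z      z e $      match z
  7  $ e        e $        match e
Accept reached after 7 steps.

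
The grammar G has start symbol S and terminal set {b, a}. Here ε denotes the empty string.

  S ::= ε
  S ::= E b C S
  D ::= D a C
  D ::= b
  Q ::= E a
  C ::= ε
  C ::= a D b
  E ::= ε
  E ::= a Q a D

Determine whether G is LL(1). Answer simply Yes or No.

FIRST(S) = {ε, a, b}
FIRST(D) = {b}
FIRST(Q) = {a}
FIRST(C) = {ε, a}
FIRST(E) = {ε, a}
FOLLOW(S) = {$}
FOLLOW(D) = {a, b}
FOLLOW(Q) = {a}
FOLLOW(C) = {$, a, b}
FOLLOW(E) = {a, b}
Cell M[C, a] receives both C ::= ε and C ::= a D b — the grammar is not LL(1).

No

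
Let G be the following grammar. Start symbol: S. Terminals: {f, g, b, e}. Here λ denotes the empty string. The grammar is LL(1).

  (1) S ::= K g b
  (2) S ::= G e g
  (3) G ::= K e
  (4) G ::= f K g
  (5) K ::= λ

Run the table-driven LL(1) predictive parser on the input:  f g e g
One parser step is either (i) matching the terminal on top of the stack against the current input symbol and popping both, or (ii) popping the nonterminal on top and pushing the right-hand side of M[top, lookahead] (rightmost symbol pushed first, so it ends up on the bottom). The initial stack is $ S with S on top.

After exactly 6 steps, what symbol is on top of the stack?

g

     Stack        Input      Action
  1  $ S          f g e g $  expand S ::= G e g
  2  $ g e G      f g e g $  expand G ::= f K g
  3  $ g e g K f  f g e g $  match f
  4  $ g e g K    g e g $    expand K ::= λ
  5  $ g e g      g e g $    match g
  6  $ g e        e g $      match e
Stack after step 6: $ g (top = g).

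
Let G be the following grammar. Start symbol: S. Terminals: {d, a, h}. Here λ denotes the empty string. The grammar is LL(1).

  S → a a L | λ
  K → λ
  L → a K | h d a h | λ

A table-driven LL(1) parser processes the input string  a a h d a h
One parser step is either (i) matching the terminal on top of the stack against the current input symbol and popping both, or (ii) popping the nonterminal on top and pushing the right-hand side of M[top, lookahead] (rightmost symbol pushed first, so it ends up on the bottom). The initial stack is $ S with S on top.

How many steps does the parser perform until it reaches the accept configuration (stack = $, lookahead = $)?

step 1: stack=$ S  input=a a h d a h $  — expand S → a a L
step 2: stack=$ L a a  input=a a h d a h $  — match a
step 3: stack=$ L a  input=a h d a h $  — match a
step 4: stack=$ L  input=h d a h $  — expand L → h d a h
step 5: stack=$ h a d h  input=h d a h $  — match h
step 6: stack=$ h a d  input=d a h $  — match d
step 7: stack=$ h a  input=a h $  — match a
step 8: stack=$ h  input=h $  — match h
Accept reached after 8 steps.

8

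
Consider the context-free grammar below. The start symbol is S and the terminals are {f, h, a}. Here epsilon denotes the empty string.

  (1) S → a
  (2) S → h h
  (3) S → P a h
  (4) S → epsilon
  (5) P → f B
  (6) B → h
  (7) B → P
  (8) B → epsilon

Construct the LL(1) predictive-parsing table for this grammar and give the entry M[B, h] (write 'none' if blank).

FIRST(P) = {f}
FIRST(S) = {epsilon, a, f, h}  (via P a h)
FIRST(B) = {epsilon, f, h}  (via P)
FOLLOW(S) includes $ since S is the start symbol.
FOLLOW(P): in S→P a h, P is followed by a h with FIRST {a}; in B→P, the suffix after P is empty, so FOLLOW(P) ⊇ FOLLOW(B) = {a}. Thus FOLLOW(P) = {a}.
FOLLOW(B): in P→f B, the suffix after B is empty, so FOLLOW(B) ⊇ FOLLOW(P) = {a}. Thus FOLLOW(B) = {a}.
For B → h: FIRST(h) = {h}, so it goes in M[B, t] for t ∈ {h}.
For B → P: FIRST(P) = {f}, so it goes in M[B, t] for t ∈ {f}.
For B → epsilon: FIRST(epsilon) = {epsilon}, so it goes in M[B, t] for t ∈ {}; since epsilon ∈ FIRST, also for every t ∈ FOLLOW(B) = {a}.

B → h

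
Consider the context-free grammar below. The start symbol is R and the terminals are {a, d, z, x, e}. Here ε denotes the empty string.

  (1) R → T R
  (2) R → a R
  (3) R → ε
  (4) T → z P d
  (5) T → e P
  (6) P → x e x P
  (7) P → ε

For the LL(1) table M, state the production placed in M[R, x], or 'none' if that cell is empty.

none

FIRST(T): from T→z P d we get {z}; from T→e P we get {e}. So FIRST(T) = {e, z}.
FIRST(P): from P→x e x P we get {x}; from P→ε we get {ε}. So FIRST(P) = {ε, x}.
FIRST(R): from R→T R we get {e, z}; from R→a R we get {a}; from R→ε we get {ε}. So FIRST(R) = {ε, a, e, z}.
FOLLOW(R) includes $ since R is the start symbol.
FOLLOW(R): in R→T R, the suffix after R is empty (adds nothing new); in R→a R, the suffix after R is empty (adds nothing new). Thus FOLLOW(R) = {$}.
For R → T R: FIRST(T R) = {e, z}, so it goes in M[R, t] for t ∈ {e, z}.
For R → a R: FIRST(a R) = {a}, so it goes in M[R, t] for t ∈ {a}.
For R → ε: FIRST(ε) = {ε}, so it goes in M[R, t] for t ∈ {}; since ε ∈ FIRST, also for every t ∈ FOLLOW(R) = {$}.
None of these place a production in M[R, x].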